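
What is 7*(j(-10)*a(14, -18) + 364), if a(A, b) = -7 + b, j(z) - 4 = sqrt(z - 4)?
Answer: 1848 - 175*I*sqrt(14) ≈ 1848.0 - 654.79*I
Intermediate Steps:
j(z) = 4 + sqrt(-4 + z) (j(z) = 4 + sqrt(z - 4) = 4 + sqrt(-4 + z))
7*(j(-10)*a(14, -18) + 364) = 7*((4 + sqrt(-4 - 10))*(-7 - 18) + 364) = 7*((4 + sqrt(-14))*(-25) + 364) = 7*((4 + I*sqrt(14))*(-25) + 364) = 7*((-100 - 25*I*sqrt(14)) + 364) = 7*(264 - 25*I*sqrt(14)) = 1848 - 175*I*sqrt(14)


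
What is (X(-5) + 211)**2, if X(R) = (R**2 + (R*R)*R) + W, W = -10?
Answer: 10201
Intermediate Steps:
X(R) = -10 + R**2 + R**3 (X(R) = (R**2 + (R*R)*R) - 10 = (R**2 + R**2*R) - 10 = (R**2 + R**3) - 10 = -10 + R**2 + R**3)
(X(-5) + 211)**2 = ((-10 + (-5)**2 + (-5)**3) + 211)**2 = ((-10 + 25 - 125) + 211)**2 = (-110 + 211)**2 = 101**2 = 10201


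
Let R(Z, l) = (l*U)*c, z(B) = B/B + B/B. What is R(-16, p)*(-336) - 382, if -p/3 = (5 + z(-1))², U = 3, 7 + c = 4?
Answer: -444910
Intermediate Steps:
c = -3 (c = -7 + 4 = -3)
z(B) = 2 (z(B) = 1 + 1 = 2)
p = -147 (p = -3*(5 + 2)² = -3*7² = -3*49 = -147)
R(Z, l) = -9*l (R(Z, l) = (l*3)*(-3) = (3*l)*(-3) = -9*l)
R(-16, p)*(-336) - 382 = -9*(-147)*(-336) - 382 = 1323*(-336) - 382 = -444528 - 382 = -444910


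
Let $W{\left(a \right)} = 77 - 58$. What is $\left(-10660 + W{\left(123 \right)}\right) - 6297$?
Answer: $-16938$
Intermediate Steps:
$W{\left(a \right)} = 19$ ($W{\left(a \right)} = 77 - 58 = 19$)
$\left(-10660 + W{\left(123 \right)}\right) - 6297 = \left(-10660 + 19\right) - 6297 = -10641 - 6297 = -16938$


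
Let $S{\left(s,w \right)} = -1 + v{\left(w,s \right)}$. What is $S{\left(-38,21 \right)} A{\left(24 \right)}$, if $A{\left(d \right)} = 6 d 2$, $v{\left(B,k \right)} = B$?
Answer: $5760$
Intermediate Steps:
$S{\left(s,w \right)} = -1 + w$
$A{\left(d \right)} = 12 d$
$S{\left(-38,21 \right)} A{\left(24 \right)} = \left(-1 + 21\right) 12 \cdot 24 = 20 \cdot 288 = 5760$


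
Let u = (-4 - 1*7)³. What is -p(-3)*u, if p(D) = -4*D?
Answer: 15972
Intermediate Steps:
u = -1331 (u = (-4 - 7)³ = (-11)³ = -1331)
-p(-3)*u = -(-4*(-3))*(-1331) = -12*(-1331) = -1*(-15972) = 15972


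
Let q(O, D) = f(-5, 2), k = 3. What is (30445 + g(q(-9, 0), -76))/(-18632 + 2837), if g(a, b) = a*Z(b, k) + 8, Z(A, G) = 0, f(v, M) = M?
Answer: -10151/5265 ≈ -1.9280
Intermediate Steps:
q(O, D) = 2
g(a, b) = 8 (g(a, b) = a*0 + 8 = 0 + 8 = 8)
(30445 + g(q(-9, 0), -76))/(-18632 + 2837) = (30445 + 8)/(-18632 + 2837) = 30453/(-15795) = 30453*(-1/15795) = -10151/5265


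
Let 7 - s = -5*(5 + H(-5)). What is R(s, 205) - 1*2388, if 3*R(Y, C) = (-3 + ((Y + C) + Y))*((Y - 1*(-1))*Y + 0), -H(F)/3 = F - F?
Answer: 91244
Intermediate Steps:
H(F) = 0 (H(F) = -3*(F - F) = -3*0 = 0)
s = 32 (s = 7 - (-5)*(5 + 0) = 7 - (-5)*5 = 7 - 1*(-25) = 7 + 25 = 32)
R(Y, C) = Y*(1 + Y)*(-3 + C + 2*Y)/3 (R(Y, C) = ((-3 + ((Y + C) + Y))*((Y - 1*(-1))*Y + 0))/3 = ((-3 + ((C + Y) + Y))*((Y + 1)*Y + 0))/3 = ((-3 + (C + 2*Y))*((1 + Y)*Y + 0))/3 = ((-3 + C + 2*Y)*(Y*(1 + Y) + 0))/3 = ((-3 + C + 2*Y)*(Y*(1 + Y)))/3 = (Y*(1 + Y)*(-3 + C + 2*Y))/3 = Y*(1 + Y)*(-3 + C + 2*Y)/3)
R(s, 205) - 1*2388 = (⅓)*32*(-3 + 205 - 1*32 + 2*32² + 205*32) - 1*2388 = (⅓)*32*(-3 + 205 - 32 + 2*1024 + 6560) - 2388 = (⅓)*32*(-3 + 205 - 32 + 2048 + 6560) - 2388 = (⅓)*32*8778 - 2388 = 93632 - 2388 = 91244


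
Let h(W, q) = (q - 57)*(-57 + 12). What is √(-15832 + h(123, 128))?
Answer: I*√19027 ≈ 137.94*I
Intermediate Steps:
h(W, q) = 2565 - 45*q (h(W, q) = (-57 + q)*(-45) = 2565 - 45*q)
√(-15832 + h(123, 128)) = √(-15832 + (2565 - 45*128)) = √(-15832 + (2565 - 5760)) = √(-15832 - 3195) = √(-19027) = I*√19027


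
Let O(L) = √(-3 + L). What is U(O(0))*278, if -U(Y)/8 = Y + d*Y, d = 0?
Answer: -2224*I*√3 ≈ -3852.1*I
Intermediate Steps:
U(Y) = -8*Y (U(Y) = -8*(Y + 0*Y) = -8*(Y + 0) = -8*Y)
U(O(0))*278 = -8*√(-3 + 0)*278 = -8*I*√3*278 = -2224*I*√3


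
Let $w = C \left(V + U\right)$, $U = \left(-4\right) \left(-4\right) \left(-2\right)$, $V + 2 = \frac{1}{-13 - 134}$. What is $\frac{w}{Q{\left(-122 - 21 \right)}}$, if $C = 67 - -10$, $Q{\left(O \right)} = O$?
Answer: $\frac{4999}{273} \approx 18.311$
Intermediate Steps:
$V = - \frac{295}{147}$ ($V = -2 + \frac{1}{-13 - 134} = -2 + \frac{1}{-147} = -2 - \frac{1}{147} = - \frac{295}{147} \approx -2.0068$)
$U = -32$ ($U = 16 \left(-2\right) = -32$)
$C = 77$ ($C = 67 + 10 = 77$)
$w = - \frac{54989}{21}$ ($w = 77 \left(- \frac{295}{147} - 32\right) = 77 \left(- \frac{4999}{147}\right) = - \frac{54989}{21} \approx -2618.5$)
$\frac{w}{Q{\left(-122 - 21 \right)}} = - \frac{54989}{21 \left(-122 - 21\right)} = - \frac{54989}{21 \left(-143\right)} = \left(- \frac{54989}{21}\right) \left(- \frac{1}{143}\right) = \frac{4999}{273}$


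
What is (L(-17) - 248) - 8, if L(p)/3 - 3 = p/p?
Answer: -244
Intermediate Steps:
L(p) = 12 (L(p) = 9 + 3*(p/p) = 9 + 3*1 = 9 + 3 = 12)
(L(-17) - 248) - 8 = (12 - 248) - 8 = -236 - 8 = -244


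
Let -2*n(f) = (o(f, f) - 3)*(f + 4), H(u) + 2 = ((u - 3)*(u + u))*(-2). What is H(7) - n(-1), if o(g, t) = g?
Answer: -120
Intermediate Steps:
H(u) = -2 - 4*u*(-3 + u) (H(u) = -2 + ((u - 3)*(u + u))*(-2) = -2 + ((-3 + u)*(2*u))*(-2) = -2 + (2*u*(-3 + u))*(-2) = -2 - 4*u*(-3 + u))
n(f) = -(-3 + f)*(4 + f)/2 (n(f) = -(f - 3)*(f + 4)/2 = -(-3 + f)*(4 + f)/2)
H(7) - n(-1) = (-2 - 4*7² + 12*7) - (6 - ½*(-1) - ½*(-1)²) = (-2 - 4*49 + 84) - (6 + ½ - ½*1) = (-2 - 196 + 84) - (6 + ½ - ½) = -114 - 1*6 = -114 - 6 = -120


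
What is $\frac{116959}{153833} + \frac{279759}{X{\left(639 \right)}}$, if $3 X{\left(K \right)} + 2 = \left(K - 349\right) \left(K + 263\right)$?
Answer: $\frac{159702400043}{40239328474} \approx 3.9688$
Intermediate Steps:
$X{\left(K \right)} = - \frac{2}{3} + \frac{\left(-349 + K\right) \left(263 + K\right)}{3}$ ($X{\left(K \right)} = - \frac{2}{3} + \frac{\left(K - 349\right) \left(K + 263\right)}{3} = - \frac{2}{3} + \frac{\left(-349 + K\right) \left(263 + K\right)}{3}$)
$\frac{116959}{153833} + \frac{279759}{X{\left(639 \right)}} = \frac{116959}{153833} + \frac{279759}{- \frac{91789}{3} - 18318 + \frac{639^{2}}{3}} = 116959 \cdot \frac{1}{153833} + \frac{279759}{- \frac{91789}{3} - 18318 + \frac{1}{3} \cdot 408321} = \frac{116959}{153833} + \frac{279759}{- \frac{91789}{3} - 18318 + 136107} = \frac{116959}{153833} + \frac{279759}{\frac{261578}{3}} = \frac{116959}{153833} + 279759 \cdot \frac{3}{261578} = \frac{116959}{153833} + \frac{839277}{261578} = \frac{159702400043}{40239328474}$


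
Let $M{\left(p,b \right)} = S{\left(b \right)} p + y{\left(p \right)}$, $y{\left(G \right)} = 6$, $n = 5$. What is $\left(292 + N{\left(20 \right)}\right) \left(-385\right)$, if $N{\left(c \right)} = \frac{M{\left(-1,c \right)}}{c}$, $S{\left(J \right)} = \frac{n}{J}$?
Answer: $- \frac{1800491}{16} \approx -1.1253 \cdot 10^{5}$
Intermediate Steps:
$S{\left(J \right)} = \frac{5}{J}$
$M{\left(p,b \right)} = 6 + \frac{5 p}{b}$ ($M{\left(p,b \right)} = \frac{5}{b} p + 6 = \frac{5 p}{b} + 6 = 6 + \frac{5 p}{b}$)
$N{\left(c \right)} = \frac{6 - \frac{5}{c}}{c}$ ($N{\left(c \right)} = \frac{6 + 5 \left(-1\right) \frac{1}{c}}{c} = \frac{6 - \frac{5}{c}}{c}$)
$\left(292 + N{\left(20 \right)}\right) \left(-385\right) = \left(292 + \frac{-5 + 6 \cdot 20}{400}\right) \left(-385\right) = \left(292 + \frac{-5 + 120}{400}\right) \left(-385\right) = \left(292 + \frac{1}{400} \cdot 115\right) \left(-385\right) = \left(292 + \frac{23}{80}\right) \left(-385\right) = \frac{23383}{80} \left(-385\right) = - \frac{1800491}{16}$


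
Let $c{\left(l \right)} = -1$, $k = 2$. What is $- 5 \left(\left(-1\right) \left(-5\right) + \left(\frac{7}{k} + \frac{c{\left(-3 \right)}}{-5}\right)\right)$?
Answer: $- \frac{87}{2} \approx -43.5$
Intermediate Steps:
$- 5 \left(\left(-1\right) \left(-5\right) + \left(\frac{7}{k} + \frac{c{\left(-3 \right)}}{-5}\right)\right) = - 5 \left(\left(-1\right) \left(-5\right) + \left(\frac{7}{2} - \frac{1}{-5}\right)\right) = - 5 \left(5 + \left(7 \cdot \frac{1}{2} - - \frac{1}{5}\right)\right) = - 5 \left(5 + \left(\frac{7}{2} + \frac{1}{5}\right)\right) = - 5 \left(5 + \frac{37}{10}\right) = \left(-5\right) \frac{87}{10} = - \frac{87}{2}$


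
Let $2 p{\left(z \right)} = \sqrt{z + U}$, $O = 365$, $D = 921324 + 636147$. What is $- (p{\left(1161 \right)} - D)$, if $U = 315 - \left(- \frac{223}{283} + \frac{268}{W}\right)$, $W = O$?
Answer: $1557471 - \frac{\sqrt{15749282359445}}{206590} \approx 1.5575 \cdot 10^{6}$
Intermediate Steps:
$D = 1557471$
$W = 365$
$U = \frac{32543476}{103295}$ ($U = 315 - \left(- \frac{223}{283} + \frac{268}{365}\right) = 315 - - \frac{5551}{103295} = 315 + \frac{5551}{103295} = \frac{32543476}{103295} \approx 315.05$)
$p{\left(z \right)} = \frac{\sqrt{\frac{32543476}{103295} + z}}{2}$ ($p{\left(z \right)} = \frac{\sqrt{z + \frac{32543476}{103295}}}{2} = \frac{\sqrt{\frac{32543476}{103295} + z}}{2}$)
$- (p{\left(1161 \right)} - D) = - (\frac{\sqrt{3361578353420 + 10669857025 \cdot 1161}}{206590} - 1557471) = - (\frac{\sqrt{3361578353420 + 12387704006025}}{206590} - 1557471) = - (\frac{\sqrt{15749282359445}}{206590} - 1557471) = - (-1557471 + \frac{\sqrt{15749282359445}}{206590}) = 1557471 - \frac{\sqrt{15749282359445}}{206590}$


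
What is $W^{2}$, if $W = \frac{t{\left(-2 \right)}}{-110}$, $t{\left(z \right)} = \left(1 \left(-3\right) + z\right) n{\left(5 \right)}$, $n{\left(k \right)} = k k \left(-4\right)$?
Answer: $\frac{2500}{121} \approx 20.661$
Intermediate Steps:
$n{\left(k \right)} = - 4 k^{2}$ ($n{\left(k \right)} = k^{2} \left(-4\right) = - 4 k^{2}$)
$t{\left(z \right)} = 300 - 100 z$ ($t{\left(z \right)} = \left(1 \left(-3\right) + z\right) \left(- 4 \cdot 5^{2}\right) = \left(-3 + z\right) \left(\left(-4\right) 25\right) = \left(-3 + z\right) \left(-100\right) = 300 - 100 z$)
$W = - \frac{50}{11}$ ($W = \frac{300 - -200}{-110} = \left(300 + 200\right) \left(- \frac{1}{110}\right) = 500 \left(- \frac{1}{110}\right) = - \frac{50}{11} \approx -4.5455$)
$W^{2} = \left(- \frac{50}{11}\right)^{2} = \frac{2500}{121}$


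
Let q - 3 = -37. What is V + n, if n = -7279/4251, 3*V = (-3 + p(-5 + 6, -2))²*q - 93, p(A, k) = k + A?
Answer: -909908/4251 ≈ -214.05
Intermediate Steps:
q = -34 (q = 3 - 37 = -34)
p(A, k) = A + k
V = -637/3 (V = ((-3 + ((-5 + 6) - 2))²*(-34) - 93)/3 = ((-3 + (1 - 2))²*(-34) - 93)/3 = ((-3 - 1)²*(-34) - 93)/3 = ((-4)²*(-34) - 93)/3 = (16*(-34) - 93)/3 = (-544 - 93)/3 = (⅓)*(-637) = -637/3 ≈ -212.33)
n = -7279/4251 (n = -7279*1/4251 = -7279/4251 ≈ -1.7123)
V + n = -637/3 - 7279/4251 = -909908/4251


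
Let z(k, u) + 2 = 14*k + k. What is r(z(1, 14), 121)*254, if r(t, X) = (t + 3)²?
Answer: 65024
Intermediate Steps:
z(k, u) = -2 + 15*k (z(k, u) = -2 + (14*k + k) = -2 + 15*k)
r(t, X) = (3 + t)²
r(z(1, 14), 121)*254 = (3 + (-2 + 15*1))²*254 = (3 + (-2 + 15))²*254 = (3 + 13)²*254 = 16²*254 = 256*254 = 65024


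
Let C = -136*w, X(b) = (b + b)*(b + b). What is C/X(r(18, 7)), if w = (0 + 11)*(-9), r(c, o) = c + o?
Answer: 3366/625 ≈ 5.3856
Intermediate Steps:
w = -99 (w = 11*(-9) = -99)
X(b) = 4*b² (X(b) = (2*b)*(2*b) = 4*b²)
C = 13464 (C = -136*(-99) = 13464)
C/X(r(18, 7)) = 13464/((4*(18 + 7)²)) = 13464/((4*25²)) = 13464/((4*625)) = 13464/2500 = 13464*(1/2500) = 3366/625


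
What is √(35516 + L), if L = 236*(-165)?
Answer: 4*I*√214 ≈ 58.515*I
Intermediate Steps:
L = -38940
√(35516 + L) = √(35516 - 38940) = √(-3424) = 4*I*√214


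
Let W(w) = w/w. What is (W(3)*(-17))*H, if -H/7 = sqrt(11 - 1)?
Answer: 119*sqrt(10) ≈ 376.31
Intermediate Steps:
W(w) = 1
H = -7*sqrt(10) (H = -7*sqrt(11 - 1) = -7*sqrt(10) ≈ -22.136)
(W(3)*(-17))*H = (1*(-17))*(-7*sqrt(10)) = -(-119)*sqrt(10) = 119*sqrt(10)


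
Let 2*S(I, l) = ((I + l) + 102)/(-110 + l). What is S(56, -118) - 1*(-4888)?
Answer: 278611/57 ≈ 4887.9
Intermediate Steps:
S(I, l) = (102 + I + l)/(2*(-110 + l)) (S(I, l) = (((I + l) + 102)/(-110 + l))/2 = ((102 + I + l)/(-110 + l))/2 = (102 + I + l)/(2*(-110 + l)))
S(56, -118) - 1*(-4888) = (102 + 56 - 118)/(2*(-110 - 118)) - 1*(-4888) = (1/2)*40/(-228) + 4888 = (1/2)*(-1/228)*40 + 4888 = -5/57 + 4888 = 278611/57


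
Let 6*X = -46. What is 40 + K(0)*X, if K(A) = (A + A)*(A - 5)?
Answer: 40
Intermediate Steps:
X = -23/3 (X = (⅙)*(-46) = -23/3 ≈ -7.6667)
K(A) = 2*A*(-5 + A) (K(A) = (2*A)*(-5 + A) = 2*A*(-5 + A))
40 + K(0)*X = 40 + (2*0*(-5 + 0))*(-23/3) = 40 + (2*0*(-5))*(-23/3) = 40 + 0*(-23/3) = 40 + 0 = 40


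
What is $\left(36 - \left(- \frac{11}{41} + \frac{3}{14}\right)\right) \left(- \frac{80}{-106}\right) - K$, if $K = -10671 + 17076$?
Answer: $- \frac{97012555}{15211} \approx -6377.8$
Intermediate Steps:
$K = 6405$
$\left(36 - \left(- \frac{11}{41} + \frac{3}{14}\right)\right) \left(- \frac{80}{-106}\right) - K = \left(36 - \left(- \frac{11}{41} + \frac{3}{14}\right)\right) \left(- \frac{80}{-106}\right) - 6405 = \left(36 - - \frac{31}{574}\right) \left(\left(-80\right) \left(- \frac{1}{106}\right)\right) - 6405 = \left(36 + \left(- \frac{3}{14} + \frac{11}{41}\right)\right) \frac{40}{53} - 6405 = \left(36 + \frac{31}{574}\right) \frac{40}{53} - 6405 = \frac{20695}{574} \cdot \frac{40}{53} - 6405 = \frac{413900}{15211} - 6405 = - \frac{97012555}{15211}$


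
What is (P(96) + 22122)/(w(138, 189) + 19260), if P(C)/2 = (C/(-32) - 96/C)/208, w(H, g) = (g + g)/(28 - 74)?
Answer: 13228933/11512566 ≈ 1.1491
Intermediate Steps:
w(H, g) = -g/23 (w(H, g) = (2*g)/(-46) = (2*g)*(-1/46) = -g/23)
P(C) = -12/(13*C) - C/3328 (P(C) = 2*((C/(-32) - 96/C)/208) = 2*((C*(-1/32) - 96/C)*(1/208)) = 2*((-C/32 - 96/C)*(1/208)) = 2*((-96/C - C/32)*(1/208)) = 2*(-6/(13*C) - C/6656) = -12/(13*C) - C/3328)
(P(96) + 22122)/(w(138, 189) + 19260) = ((1/3328)*(-3072 - 1*96**2)/96 + 22122)/(-1/23*189 + 19260) = ((1/3328)*(1/96)*(-3072 - 1*9216) + 22122)/(-189/23 + 19260) = ((1/3328)*(1/96)*(-3072 - 9216) + 22122)/(442791/23) = ((1/3328)*(1/96)*(-12288) + 22122)*(23/442791) = (-1/26 + 22122)*(23/442791) = (575171/26)*(23/442791) = 13228933/11512566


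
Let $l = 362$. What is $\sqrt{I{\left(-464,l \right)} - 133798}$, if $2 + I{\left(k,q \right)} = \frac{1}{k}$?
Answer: $\frac{i \sqrt{1800412829}}{116} \approx 365.79 i$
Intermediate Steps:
$I{\left(k,q \right)} = -2 + \frac{1}{k}$
$\sqrt{I{\left(-464,l \right)} - 133798} = \sqrt{\left(-2 + \frac{1}{-464}\right) - 133798} = \sqrt{\left(-2 - \frac{1}{464}\right) - 133798} = \sqrt{- \frac{929}{464} - 133798} = \sqrt{- \frac{62083201}{464}} = \frac{i \sqrt{1800412829}}{116}$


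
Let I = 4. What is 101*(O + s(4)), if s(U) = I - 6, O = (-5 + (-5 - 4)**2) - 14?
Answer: 6060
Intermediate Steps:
O = 62 (O = (-5 + (-9)**2) - 14 = (-5 + 81) - 14 = 76 - 14 = 62)
s(U) = -2 (s(U) = 4 - 6 = -2)
101*(O + s(4)) = 101*(62 - 2) = 101*60 = 6060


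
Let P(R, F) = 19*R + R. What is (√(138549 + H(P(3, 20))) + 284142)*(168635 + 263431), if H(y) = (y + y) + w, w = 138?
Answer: 122768097372 + 1296198*√15423 ≈ 1.2293e+11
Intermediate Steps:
P(R, F) = 20*R
H(y) = 138 + 2*y (H(y) = (y + y) + 138 = 2*y + 138 = 138 + 2*y)
(√(138549 + H(P(3, 20))) + 284142)*(168635 + 263431) = (√(138549 + (138 + 2*(20*3))) + 284142)*(168635 + 263431) = (√(138549 + (138 + 2*60)) + 284142)*432066 = (√(138549 + (138 + 120)) + 284142)*432066 = (√(138549 + 258) + 284142)*432066 = (√138807 + 284142)*432066 = (3*√15423 + 284142)*432066 = (284142 + 3*√15423)*432066 = 122768097372 + 1296198*√15423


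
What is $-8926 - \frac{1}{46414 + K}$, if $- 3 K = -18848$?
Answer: $- \frac{1411111343}{158090} \approx -8926.0$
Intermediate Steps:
$K = \frac{18848}{3}$ ($K = \left(- \frac{1}{3}\right) \left(-18848\right) = \frac{18848}{3} \approx 6282.7$)
$-8926 - \frac{1}{46414 + K} = -8926 - \frac{1}{46414 + \frac{18848}{3}} = -8926 - \frac{1}{\frac{158090}{3}} = -8926 - \frac{3}{158090} = - \frac{1411111343}{158090}$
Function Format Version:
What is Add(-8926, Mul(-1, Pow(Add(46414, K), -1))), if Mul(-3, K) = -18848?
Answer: Rational(-1411111343, 158090) ≈ -8926.0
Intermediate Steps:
K = Rational(18848, 3) (K = Mul(Rational(-1, 3), -18848) = Rational(18848, 3) ≈ 6282.7)
Add(-8926, Mul(-1, Pow(Add(46414, K), -1))) = Add(-8926, Mul(-1, Pow(Add(46414, Rational(18848, 3)), -1))) = Add(-8926, Mul(-1, Pow(Rational(158090, 3), -1))) = Add(-8926, Mul(-1, Rational(3, 158090))) = Add(-8926, Rational(-3, 158090)) = Rational(-1411111343, 158090)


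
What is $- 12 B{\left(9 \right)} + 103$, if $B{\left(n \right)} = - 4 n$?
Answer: $535$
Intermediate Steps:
$- 12 B{\left(9 \right)} + 103 = - 12 \left(\left(-4\right) 9\right) + 103 = \left(-12\right) \left(-36\right) + 103 = 432 + 103 = 535$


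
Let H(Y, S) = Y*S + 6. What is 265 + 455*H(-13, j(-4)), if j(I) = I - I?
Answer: 2995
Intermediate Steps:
j(I) = 0
H(Y, S) = 6 + S*Y (H(Y, S) = S*Y + 6 = 6 + S*Y)
265 + 455*H(-13, j(-4)) = 265 + 455*(6 + 0*(-13)) = 265 + 455*(6 + 0) = 265 + 455*6 = 265 + 2730 = 2995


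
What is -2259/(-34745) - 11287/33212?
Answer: -317140907/1153950940 ≈ -0.27483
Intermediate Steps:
-2259/(-34745) - 11287/33212 = -2259*(-1/34745) - 11287*1/33212 = 2259/34745 - 11287/33212 = -317140907/1153950940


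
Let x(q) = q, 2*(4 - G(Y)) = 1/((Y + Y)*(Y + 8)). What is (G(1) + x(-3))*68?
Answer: 595/9 ≈ 66.111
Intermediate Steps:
G(Y) = 4 - 1/(4*Y*(8 + Y)) (G(Y) = 4 - 1/((Y + 8)*(Y + Y))/2 = 4 - 1/(2*Y*(8 + Y))/2 = 4 - 1/(4*Y*(8 + Y)))
(G(1) + x(-3))*68 = ((¼)*(-1 + 16*1² + 128*1)/(1*(8 + 1)) - 3)*68 = ((¼)*1*(-1 + 16*1 + 128)/9 - 3)*68 = ((¼)*1*(⅑)*(-1 + 16 + 128) - 3)*68 = ((¼)*1*(⅑)*143 - 3)*68 = (143/36 - 3)*68 = (35/36)*68 = 595/9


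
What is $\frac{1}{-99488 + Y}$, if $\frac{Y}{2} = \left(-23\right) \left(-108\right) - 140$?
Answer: $- \frac{1}{94800} \approx -1.0549 \cdot 10^{-5}$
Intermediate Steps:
$Y = 4688$ ($Y = 2 \left(\left(-23\right) \left(-108\right) - 140\right) = 2 \left(2484 - 140\right) = 2 \cdot 2344 = 4688$)
$\frac{1}{-99488 + Y} = \frac{1}{-99488 + 4688} = \frac{1}{-94800} = - \frac{1}{94800}$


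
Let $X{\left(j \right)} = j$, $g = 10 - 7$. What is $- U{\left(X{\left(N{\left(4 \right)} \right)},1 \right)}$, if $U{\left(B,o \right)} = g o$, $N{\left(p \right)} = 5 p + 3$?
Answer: $-3$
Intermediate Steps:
$g = 3$
$N{\left(p \right)} = 3 + 5 p$
$U{\left(B,o \right)} = 3 o$
$- U{\left(X{\left(N{\left(4 \right)} \right)},1 \right)} = - 3 \cdot 1 = \left(-1\right) 3 = -3$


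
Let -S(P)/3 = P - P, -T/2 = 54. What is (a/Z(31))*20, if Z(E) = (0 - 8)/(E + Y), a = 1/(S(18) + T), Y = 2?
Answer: 55/72 ≈ 0.76389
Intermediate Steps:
T = -108 (T = -2*54 = -108)
S(P) = 0 (S(P) = -3*(P - P) = -3*0 = 0)
a = -1/108 (a = 1/(0 - 108) = 1/(-108) = -1/108 ≈ -0.0092593)
Z(E) = -8/(2 + E) (Z(E) = (0 - 8)/(E + 2) = -8/(2 + E))
(a/Z(31))*20 = -1/(108*((-8/(2 + 31))))*20 = -1/(108*((-8/33)))*20 = -1/(108*((-8*1/33)))*20 = -1/(108*(-8/33))*20 = -1/108*(-33/8)*20 = (11/288)*20 = 55/72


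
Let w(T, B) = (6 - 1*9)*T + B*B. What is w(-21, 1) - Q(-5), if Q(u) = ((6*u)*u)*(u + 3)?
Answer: 364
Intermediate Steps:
w(T, B) = B**2 - 3*T (w(T, B) = (6 - 9)*T + B**2 = -3*T + B**2 = B**2 - 3*T)
Q(u) = 6*u**2*(3 + u) (Q(u) = (6*u**2)*(3 + u) = 6*u**2*(3 + u))
w(-21, 1) - Q(-5) = (1**2 - 3*(-21)) - 6*(-5)**2*(3 - 5) = (1 + 63) - 6*25*(-2) = 64 - 1*(-300) = 64 + 300 = 364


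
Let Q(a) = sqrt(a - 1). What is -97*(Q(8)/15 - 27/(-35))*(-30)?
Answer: 15714/7 + 194*sqrt(7) ≈ 2758.1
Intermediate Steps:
Q(a) = sqrt(-1 + a)
-97*(Q(8)/15 - 27/(-35))*(-30) = -97*(sqrt(-1 + 8)/15 - 27/(-35))*(-30) = -97*(sqrt(7)*(1/15) - 27*(-1/35))*(-30) = -97*(sqrt(7)/15 + 27/35)*(-30) = -97*(27/35 + sqrt(7)/15)*(-30) = (-2619/35 - 97*sqrt(7)/15)*(-30) = 15714/7 + 194*sqrt(7)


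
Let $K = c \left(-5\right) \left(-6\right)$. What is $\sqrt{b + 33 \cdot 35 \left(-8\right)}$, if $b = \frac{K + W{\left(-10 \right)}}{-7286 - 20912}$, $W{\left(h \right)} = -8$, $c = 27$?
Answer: $\frac{i \sqrt{1836749494939}}{14099} \approx 96.125 i$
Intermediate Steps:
$K = 810$ ($K = 27 \left(-5\right) \left(-6\right) = \left(-135\right) \left(-6\right) = 810$)
$b = - \frac{401}{14099}$ ($b = \frac{810 - 8}{-7286 - 20912} = \frac{802}{-28198} = 802 \left(- \frac{1}{28198}\right) = - \frac{401}{14099} \approx -0.028442$)
$\sqrt{b + 33 \cdot 35 \left(-8\right)} = \sqrt{- \frac{401}{14099} + 33 \cdot 35 \left(-8\right)} = \sqrt{- \frac{401}{14099} + 1155 \left(-8\right)} = \sqrt{- \frac{401}{14099} - 9240} = \sqrt{- \frac{130275161}{14099}} = \frac{i \sqrt{1836749494939}}{14099}$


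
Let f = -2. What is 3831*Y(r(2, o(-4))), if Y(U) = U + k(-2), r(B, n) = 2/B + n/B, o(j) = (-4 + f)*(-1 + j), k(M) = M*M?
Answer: 76620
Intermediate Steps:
k(M) = M²
o(j) = 6 - 6*j (o(j) = (-4 - 2)*(-1 + j) = -6*(-1 + j) = 6 - 6*j)
Y(U) = 4 + U (Y(U) = U + (-2)² = U + 4 = 4 + U)
3831*Y(r(2, o(-4))) = 3831*(4 + (2 + (6 - 6*(-4)))/2) = 3831*(4 + (2 + (6 + 24))/2) = 3831*(4 + (2 + 30)/2) = 3831*(4 + (½)*32) = 3831*(4 + 16) = 3831*20 = 76620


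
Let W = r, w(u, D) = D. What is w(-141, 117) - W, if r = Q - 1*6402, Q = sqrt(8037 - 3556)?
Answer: 6519 - sqrt(4481) ≈ 6452.1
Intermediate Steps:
Q = sqrt(4481) ≈ 66.940
r = -6402 + sqrt(4481) (r = sqrt(4481) - 1*6402 = sqrt(4481) - 6402 = -6402 + sqrt(4481) ≈ -6335.1)
W = -6402 + sqrt(4481) ≈ -6335.1
w(-141, 117) - W = 117 - (-6402 + sqrt(4481)) = 117 + (6402 - sqrt(4481)) = 6519 - sqrt(4481)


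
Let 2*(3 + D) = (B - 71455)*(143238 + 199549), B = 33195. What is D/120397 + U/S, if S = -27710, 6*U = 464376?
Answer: -90859033784721/1668100435 ≈ -54469.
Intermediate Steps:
U = 77396 (U = (⅙)*464376 = 77396)
D = -6557515313 (D = -3 + ((33195 - 71455)*(143238 + 199549))/2 = -3 + (-38260*342787)/2 = -3 + (½)*(-13115030620) = -3 - 6557515310 = -6557515313)
D/120397 + U/S = -6557515313/120397 + 77396/(-27710) = -6557515313*1/120397 + 77396*(-1/27710) = -6557515313/120397 - 38698/13855 = -90859033784721/1668100435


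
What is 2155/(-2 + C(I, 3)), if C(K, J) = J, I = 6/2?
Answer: 2155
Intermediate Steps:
I = 3 (I = 6*(½) = 3)
2155/(-2 + C(I, 3)) = 2155/(-2 + 3) = 2155/1 = 1*2155 = 2155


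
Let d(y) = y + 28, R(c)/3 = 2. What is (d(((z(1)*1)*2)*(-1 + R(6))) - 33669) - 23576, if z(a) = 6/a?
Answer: -57157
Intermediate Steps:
R(c) = 6 (R(c) = 3*2 = 6)
d(y) = 28 + y
(d(((z(1)*1)*2)*(-1 + R(6))) - 33669) - 23576 = ((28 + (((6/1)*1)*2)*(-1 + 6)) - 33669) - 23576 = ((28 + (((6*1)*1)*2)*5) - 33669) - 23576 = ((28 + ((6*1)*2)*5) - 33669) - 23576 = ((28 + (6*2)*5) - 33669) - 23576 = ((28 + 12*5) - 33669) - 23576 = ((28 + 60) - 33669) - 23576 = (88 - 33669) - 23576 = -33581 - 23576 = -57157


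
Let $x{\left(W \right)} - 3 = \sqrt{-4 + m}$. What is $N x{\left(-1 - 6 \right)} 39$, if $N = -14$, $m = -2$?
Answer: $-1638 - 546 i \sqrt{6} \approx -1638.0 - 1337.4 i$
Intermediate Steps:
$x{\left(W \right)} = 3 + i \sqrt{6}$ ($x{\left(W \right)} = 3 + \sqrt{-4 - 2} = 3 + \sqrt{-6} = 3 + i \sqrt{6}$)
$N x{\left(-1 - 6 \right)} 39 = - 14 \left(3 + i \sqrt{6}\right) 39 = \left(-42 - 14 i \sqrt{6}\right) 39 = -1638 - 546 i \sqrt{6}$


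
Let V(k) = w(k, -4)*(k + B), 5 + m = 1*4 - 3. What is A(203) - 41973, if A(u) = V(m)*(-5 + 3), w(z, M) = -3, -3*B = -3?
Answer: -41991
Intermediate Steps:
B = 1 (B = -1/3*(-3) = 1)
m = -4 (m = -5 + (1*4 - 3) = -5 + (4 - 3) = -5 + 1 = -4)
V(k) = -3 - 3*k (V(k) = -3*(k + 1) = -3*(1 + k) = -3 - 3*k)
A(u) = -18 (A(u) = (-3 - 3*(-4))*(-5 + 3) = (-3 + 12)*(-2) = 9*(-2) = -18)
A(203) - 41973 = -18 - 41973 = -41991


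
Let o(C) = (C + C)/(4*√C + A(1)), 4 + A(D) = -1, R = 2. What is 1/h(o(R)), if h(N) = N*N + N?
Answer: -263/124 + 47*√2/31 ≈ 0.023162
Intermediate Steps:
A(D) = -5 (A(D) = -4 - 1 = -5)
o(C) = 2*C/(-5 + 4*√C) (o(C) = (C + C)/(4*√C - 5) = (2*C)/(-5 + 4*√C) = 2*C/(-5 + 4*√C))
h(N) = N + N² (h(N) = N² + N = N + N²)
1/h(o(R)) = 1/((2*2/(-5 + 4*√2))*(1 + 2*2/(-5 + 4*√2))) = 1/((4/(-5 + 4*√2))*(1 + 4/(-5 + 4*√2))) = 1/(4*(1 + 4/(-5 + 4*√2))/(-5 + 4*√2)) = (-5 + 4*√2)/(4*(1 + 4/(-5 + 4*√2)))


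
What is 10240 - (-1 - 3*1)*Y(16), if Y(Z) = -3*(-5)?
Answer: 10300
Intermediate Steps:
Y(Z) = 15
10240 - (-1 - 3*1)*Y(16) = 10240 - (-1 - 3*1)*15 = 10240 - (-1 - 3)*15 = 10240 - (-4)*15 = 10240 - 1*(-60) = 10240 + 60 = 10300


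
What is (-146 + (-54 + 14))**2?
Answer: 34596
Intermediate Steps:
(-146 + (-54 + 14))**2 = (-146 - 40)**2 = (-186)**2 = 34596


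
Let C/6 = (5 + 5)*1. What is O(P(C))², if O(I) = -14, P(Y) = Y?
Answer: 196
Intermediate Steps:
C = 60 (C = 6*((5 + 5)*1) = 6*(10*1) = 6*10 = 60)
O(P(C))² = (-14)² = 196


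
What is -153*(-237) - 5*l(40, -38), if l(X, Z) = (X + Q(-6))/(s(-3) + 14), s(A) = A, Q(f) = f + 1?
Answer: 398696/11 ≈ 36245.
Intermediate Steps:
Q(f) = 1 + f
l(X, Z) = -5/11 + X/11 (l(X, Z) = (X + (1 - 6))/(-3 + 14) = (X - 5)/11 = (-5 + X)*(1/11) = -5/11 + X/11)
-153*(-237) - 5*l(40, -38) = -153*(-237) - 5*(-5/11 + (1/11)*40) = 36261 - 5*(-5/11 + 40/11) = 36261 - 5*35/11 = 36261 - 1*175/11 = 36261 - 175/11 = 398696/11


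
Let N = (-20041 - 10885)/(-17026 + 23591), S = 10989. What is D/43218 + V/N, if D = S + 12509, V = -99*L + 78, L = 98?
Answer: 97546691401/47734281 ≈ 2043.5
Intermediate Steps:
N = -30926/6565 ≈ -4.7107
V = -9624 (V = -99*98 + 78 = -9702 + 78 = -9624)
D = 23498 (D = 10989 + 12509 = 23498)
D/43218 + V/N = 23498/43218 - 9624/(-30926/6565) = 23498*(1/43218) - 9624*(-6565/30926) = 11749/21609 + 31590780/15463 = 97546691401/47734281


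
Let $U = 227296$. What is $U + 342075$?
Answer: $569371$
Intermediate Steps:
$U + 342075 = 227296 + 342075 = 569371$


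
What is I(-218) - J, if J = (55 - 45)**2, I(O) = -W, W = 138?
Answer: -238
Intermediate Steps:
I(O) = -138 (I(O) = -1*138 = -138)
J = 100 (J = 10**2 = 100)
I(-218) - J = -138 - 1*100 = -138 - 100 = -238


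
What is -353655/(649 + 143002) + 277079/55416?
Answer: 20204529949/7960563816 ≈ 2.5381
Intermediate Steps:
-353655/(649 + 143002) + 277079/55416 = -353655/143651 + 277079*(1/55416) = -353655*1/143651 + 277079/55416 = -353655/143651 + 277079/55416 = 20204529949/7960563816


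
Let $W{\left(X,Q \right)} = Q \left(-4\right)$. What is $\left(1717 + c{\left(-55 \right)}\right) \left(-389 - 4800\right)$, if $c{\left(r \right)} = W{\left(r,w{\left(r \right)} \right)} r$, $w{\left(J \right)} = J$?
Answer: $53877387$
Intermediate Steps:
$W{\left(X,Q \right)} = - 4 Q$
$c{\left(r \right)} = - 4 r^{2}$ ($c{\left(r \right)} = - 4 r r = - 4 r^{2}$)
$\left(1717 + c{\left(-55 \right)}\right) \left(-389 - 4800\right) = \left(1717 - 4 \left(-55\right)^{2}\right) \left(-389 - 4800\right) = \left(1717 - 12100\right) \left(-5189\right) = \left(-10383\right) \left(-5189\right) = 53877387$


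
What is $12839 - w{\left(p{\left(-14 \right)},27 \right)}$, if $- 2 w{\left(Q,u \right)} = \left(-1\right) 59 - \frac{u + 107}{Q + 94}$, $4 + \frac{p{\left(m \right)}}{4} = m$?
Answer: $\frac{140871}{11} \approx 12806.0$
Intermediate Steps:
$p{\left(m \right)} = -16 + 4 m$
$w{\left(Q,u \right)} = \frac{59}{2} + \frac{107 + u}{2 \left(94 + Q\right)}$ ($w{\left(Q,u \right)} = - \frac{\left(-1\right) 59 - \frac{u + 107}{Q + 94}}{2} = - \frac{-59 - \frac{107 + u}{94 + Q}}{2} = \frac{59}{2} + \frac{107 + u}{2 \left(94 + Q\right)}$)
$12839 - w{\left(p{\left(-14 \right)},27 \right)} = 12839 - \frac{5653 + 27 + 59 \left(-16 + 4 \left(-14\right)\right)}{2 \left(94 + \left(-16 + 4 \left(-14\right)\right)\right)} = 12839 - \frac{5653 + 27 + 59 \left(-16 - 56\right)}{2 \left(94 - 72\right)} = 12839 - \frac{5653 + 27 + 59 \left(-72\right)}{2 \left(94 - 72\right)} = 12839 - \frac{5653 + 27 - 4248}{2 \cdot 22} = 12839 - \frac{1}{2} \cdot \frac{1}{22} \cdot 1432 = 12839 - \frac{358}{11} = \frac{140871}{11}$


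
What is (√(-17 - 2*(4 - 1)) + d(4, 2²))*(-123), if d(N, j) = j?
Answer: -492 - 123*I*√23 ≈ -492.0 - 589.89*I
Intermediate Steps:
(√(-17 - 2*(4 - 1)) + d(4, 2²))*(-123) = (√(-17 - 2*(4 - 1)) + 2²)*(-123) = (√(-17 - 2*3) + 4)*(-123) = (√(-17 - 6) + 4)*(-123) = (√(-23) + 4)*(-123) = (I*√23 + 4)*(-123) = (4 + I*√23)*(-123) = -492 - 123*I*√23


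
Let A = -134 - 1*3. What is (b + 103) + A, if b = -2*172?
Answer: -378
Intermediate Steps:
A = -137 (A = -134 - 3 = -137)
b = -344
(b + 103) + A = (-344 + 103) - 137 = -241 - 137 = -378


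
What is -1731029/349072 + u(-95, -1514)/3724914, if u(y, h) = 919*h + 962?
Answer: -1155547543599/216710529968 ≈ -5.3322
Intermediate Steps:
u(y, h) = 962 + 919*h
-1731029/349072 + u(-95, -1514)/3724914 = -1731029/349072 + (962 + 919*(-1514))/3724914 = -1731029*1/349072 + (962 - 1391366)*(1/3724914) = -1731029/349072 - 1390404*1/3724914 = -1731029/349072 - 231734/620819 = -1155547543599/216710529968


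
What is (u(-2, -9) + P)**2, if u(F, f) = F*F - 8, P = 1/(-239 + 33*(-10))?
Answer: 5184729/323761 ≈ 16.014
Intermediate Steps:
P = -1/569 (P = 1/(-239 - 330) = 1/(-569) = -1/569 ≈ -0.0017575)
u(F, f) = -8 + F**2 (u(F, f) = F**2 - 8 = -8 + F**2)
(u(-2, -9) + P)**2 = ((-8 + (-2)**2) - 1/569)**2 = ((-8 + 4) - 1/569)**2 = (-4 - 1/569)**2 = (-2277/569)**2 = 5184729/323761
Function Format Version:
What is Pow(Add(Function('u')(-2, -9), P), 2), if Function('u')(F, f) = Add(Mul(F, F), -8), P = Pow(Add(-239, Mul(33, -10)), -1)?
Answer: Rational(5184729, 323761) ≈ 16.014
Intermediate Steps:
P = Rational(-1, 569) (P = Pow(Add(-239, -330), -1) = Pow(-569, -1) = Rational(-1, 569) ≈ -0.0017575)
Function('u')(F, f) = Add(-8, Pow(F, 2)) (Function('u')(F, f) = Add(Pow(F, 2), -8) = Add(-8, Pow(F, 2)))
Pow(Add(Function('u')(-2, -9), P), 2) = Pow(Add(Add(-8, Pow(-2, 2)), Rational(-1, 569)), 2) = Pow(Add(Add(-8, 4), Rational(-1, 569)), 2) = Pow(Add(-4, Rational(-1, 569)), 2) = Pow(Rational(-2277, 569), 2) = Rational(5184729, 323761)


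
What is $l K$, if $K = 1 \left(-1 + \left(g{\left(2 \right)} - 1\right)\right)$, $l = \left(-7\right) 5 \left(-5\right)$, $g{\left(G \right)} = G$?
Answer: $0$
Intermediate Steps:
$l = 175$ ($l = \left(-35\right) \left(-5\right) = 175$)
$K = 0$ ($K = 1 \left(-1 + \left(2 - 1\right)\right) = 1 \left(-1 + 1\right) = 1 \cdot 0 = 0$)
$l K = 175 \cdot 0 = 0$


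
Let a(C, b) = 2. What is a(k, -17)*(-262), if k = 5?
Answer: -524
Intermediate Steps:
a(k, -17)*(-262) = 2*(-262) = -524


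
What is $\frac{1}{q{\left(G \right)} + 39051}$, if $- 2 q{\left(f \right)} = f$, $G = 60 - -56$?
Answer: $\frac{1}{38993} \approx 2.5646 \cdot 10^{-5}$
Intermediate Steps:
$G = 116$ ($G = 60 + 56 = 116$)
$q{\left(f \right)} = - \frac{f}{2}$
$\frac{1}{q{\left(G \right)} + 39051} = \frac{1}{\left(- \frac{1}{2}\right) 116 + 39051} = \frac{1}{-58 + 39051} = \frac{1}{38993}$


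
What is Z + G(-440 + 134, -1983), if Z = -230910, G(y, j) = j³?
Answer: -7797959997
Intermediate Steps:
Z + G(-440 + 134, -1983) = -230910 + (-1983)³ = -230910 - 7797729087 = -7797959997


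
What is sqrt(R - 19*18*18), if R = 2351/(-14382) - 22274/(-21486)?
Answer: I*sqrt(1814018471757409990)/17167314 ≈ 78.455*I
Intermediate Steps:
R = 44971847/51501942 (R = 2351*(-1/14382) - 22274*(-1/21486) = -2351/14382 + 11137/10743 = 44971847/51501942 ≈ 0.87321)
sqrt(R - 19*18*18) = sqrt(44971847/51501942 - 19*18*18) = sqrt(44971847/51501942 - 342*18) = sqrt(44971847/51501942 - 6156) = sqrt(-317000983105/51501942) = I*sqrt(1814018471757409990)/17167314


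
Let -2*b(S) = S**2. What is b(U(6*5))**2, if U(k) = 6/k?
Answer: 1/2500 ≈ 0.00040000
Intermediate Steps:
b(S) = -S**2/2
b(U(6*5))**2 = (-(6/((6*5)))**2/2)**2 = (-(6/30)**2/2)**2 = (-(6*(1/30))**2/2)**2 = (-(1/5)**2/2)**2 = (-1/2*1/25)**2 = (-1/50)**2 = 1/2500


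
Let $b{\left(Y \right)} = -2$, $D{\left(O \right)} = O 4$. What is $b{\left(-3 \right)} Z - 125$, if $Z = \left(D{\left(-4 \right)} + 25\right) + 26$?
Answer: $-195$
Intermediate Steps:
$D{\left(O \right)} = 4 O$
$Z = 35$ ($Z = \left(4 \left(-4\right) + 25\right) + 26 = \left(-16 + 25\right) + 26 = 9 + 26 = 35$)
$b{\left(-3 \right)} Z - 125 = \left(-2\right) 35 - 125 = -70 - 125 = -195$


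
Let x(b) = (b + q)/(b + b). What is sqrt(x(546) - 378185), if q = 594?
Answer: 6*I*sqrt(86992815)/91 ≈ 614.97*I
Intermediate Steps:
x(b) = (594 + b)/(2*b) (x(b) = (b + 594)/(b + b) = (594 + b)/((2*b)) = (594 + b)*(1/(2*b)) = (594 + b)/(2*b))
sqrt(x(546) - 378185) = sqrt((1/2)*(594 + 546)/546 - 378185) = sqrt((1/2)*(1/546)*1140 - 378185) = sqrt(95/91 - 378185) = sqrt(-34414740/91) = 6*I*sqrt(86992815)/91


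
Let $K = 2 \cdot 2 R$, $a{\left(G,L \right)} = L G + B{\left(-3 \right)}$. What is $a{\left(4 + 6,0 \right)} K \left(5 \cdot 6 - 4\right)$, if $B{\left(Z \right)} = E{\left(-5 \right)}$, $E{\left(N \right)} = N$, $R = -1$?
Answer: $520$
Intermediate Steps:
$B{\left(Z \right)} = -5$
$a{\left(G,L \right)} = -5 + G L$ ($a{\left(G,L \right)} = L G - 5 = G L - 5 = -5 + G L$)
$K = -4$ ($K = 2 \cdot 2 \left(-1\right) = 4 \left(-1\right) = -4$)
$a{\left(4 + 6,0 \right)} K \left(5 \cdot 6 - 4\right) = \left(-5 + \left(4 + 6\right) 0\right) \left(-4\right) \left(5 \cdot 6 - 4\right) = \left(-5 + 10 \cdot 0\right) \left(-4\right) \left(30 - 4\right) = \left(-5 + 0\right) \left(-4\right) 26 = \left(-5\right) \left(-4\right) 26 = 20 \cdot 26 = 520$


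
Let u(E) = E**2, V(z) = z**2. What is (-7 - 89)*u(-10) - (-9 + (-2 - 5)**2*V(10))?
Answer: -14491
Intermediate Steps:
(-7 - 89)*u(-10) - (-9 + (-2 - 5)**2*V(10)) = (-7 - 89)*(-10)**2 - (-9 + (-2 - 5)**2*10**2) = -96*100 - (-9 + (-7)**2*100) = -9600 - (-9 + 49*100) = -9600 - (-9 + 4900) = -9600 - 1*4891 = -9600 - 4891 = -14491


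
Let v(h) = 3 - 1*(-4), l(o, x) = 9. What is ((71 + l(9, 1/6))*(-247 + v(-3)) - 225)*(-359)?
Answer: 6973575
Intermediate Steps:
v(h) = 7 (v(h) = 3 + 4 = 7)
((71 + l(9, 1/6))*(-247 + v(-3)) - 225)*(-359) = ((71 + 9)*(-247 + 7) - 225)*(-359) = (80*(-240) - 225)*(-359) = (-19200 - 225)*(-359) = -19425*(-359) = 6973575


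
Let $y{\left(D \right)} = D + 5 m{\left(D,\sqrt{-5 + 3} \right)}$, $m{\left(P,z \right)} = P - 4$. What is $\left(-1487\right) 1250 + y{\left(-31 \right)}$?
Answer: $-1858956$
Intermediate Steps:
$m{\left(P,z \right)} = -4 + P$
$y{\left(D \right)} = -20 + 6 D$ ($y{\left(D \right)} = D + 5 \left(-4 + D\right) = D + \left(-20 + 5 D\right) = -20 + 6 D$)
$\left(-1487\right) 1250 + y{\left(-31 \right)} = \left(-1487\right) 1250 + \left(-20 + 6 \left(-31\right)\right) = -1858750 - 206 = -1858956$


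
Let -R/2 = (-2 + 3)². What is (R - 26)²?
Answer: 784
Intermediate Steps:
R = -2 (R = -2*(-2 + 3)² = -2*1² = -2*1 = -2)
(R - 26)² = (-2 - 26)² = (-28)² = 784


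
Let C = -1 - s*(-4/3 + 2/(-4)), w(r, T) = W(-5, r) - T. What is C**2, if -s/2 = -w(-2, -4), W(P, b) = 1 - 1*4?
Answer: 64/9 ≈ 7.1111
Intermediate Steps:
W(P, b) = -3 (W(P, b) = 1 - 4 = -3)
w(r, T) = -3 - T
s = 2 (s = -(-2)*(-3 - 1*(-4)) = -(-2)*(-3 + 4) = -(-2) = -2*(-1) = 2)
C = 8/3 (C = -1 - 2*(-4/3 + 2/(-4)) = -1 - 2*(-4*1/3 + 2*(-1/4)) = -1 - 2*(-4/3 - 1/2) = -1 - 2*(-11)/6 = -1 - 1*(-11/3) = -1 + 11/3 = 8/3 ≈ 2.6667)
C**2 = (8/3)**2 = 64/9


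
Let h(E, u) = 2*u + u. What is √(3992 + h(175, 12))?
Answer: 2*√1007 ≈ 63.467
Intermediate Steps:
h(E, u) = 3*u
√(3992 + h(175, 12)) = √(3992 + 3*12) = √(3992 + 36) = √4028 = 2*√1007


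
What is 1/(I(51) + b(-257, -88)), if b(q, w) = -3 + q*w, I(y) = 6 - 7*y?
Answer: 1/22262 ≈ 4.4920e-5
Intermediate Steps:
1/(I(51) + b(-257, -88)) = 1/((6 - 7*51) + (-3 - 257*(-88))) = 1/((6 - 357) + (-3 + 22616)) = 1/(-351 + 22613) = 1/22262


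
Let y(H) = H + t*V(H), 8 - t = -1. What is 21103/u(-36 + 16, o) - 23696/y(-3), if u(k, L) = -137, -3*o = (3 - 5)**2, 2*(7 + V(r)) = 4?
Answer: 139588/411 ≈ 339.63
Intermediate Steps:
V(r) = -5 (V(r) = -7 + (1/2)*4 = -7 + 2 = -5)
t = 9 (t = 8 - 1*(-1) = 8 + 1 = 9)
y(H) = -45 + H (y(H) = H + 9*(-5) = H - 45 = -45 + H)
o = -4/3 (o = -(3 - 5)**2/3 = -1/3*(-2)**2 = -1/3*4 = -4/3 ≈ -1.3333)
21103/u(-36 + 16, o) - 23696/y(-3) = 21103/(-137) - 23696/(-45 - 3) = 21103*(-1/137) - 23696/(-48) = -21103/137 - 23696*(-1/48) = -21103/137 + 1481/3 = 139588/411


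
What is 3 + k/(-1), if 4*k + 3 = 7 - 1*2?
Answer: 5/2 ≈ 2.5000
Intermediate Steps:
k = 1/2 (k = -3/4 + (7 - 1*2)/4 = -3/4 + (7 - 2)/4 = -3/4 + (1/4)*5 = -3/4 + 5/4 = 1/2 ≈ 0.50000)
3 + k/(-1) = 3 + (1/2)/(-1) = 3 + (1/2)*(-1) = 3 - 1/2 = 5/2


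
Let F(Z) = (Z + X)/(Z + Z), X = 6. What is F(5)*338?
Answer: 1859/5 ≈ 371.80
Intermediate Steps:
F(Z) = (6 + Z)/(2*Z) (F(Z) = (Z + 6)/(Z + Z) = (6 + Z)/((2*Z)) = (6 + Z)*(1/(2*Z)) = (6 + Z)/(2*Z))
F(5)*338 = ((½)*(6 + 5)/5)*338 = ((½)*(⅕)*11)*338 = (11/10)*338 = 1859/5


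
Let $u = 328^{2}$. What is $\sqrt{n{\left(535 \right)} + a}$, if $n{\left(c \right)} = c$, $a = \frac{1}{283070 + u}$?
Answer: $\frac{\sqrt{9071849268746}}{130218} \approx 23.13$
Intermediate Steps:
$u = 107584$
$a = \frac{1}{390654}$ ($a = \frac{1}{283070 + 107584} = \frac{1}{390654} \approx 2.5598 \cdot 10^{-6}$)
$\sqrt{n{\left(535 \right)} + a} = \sqrt{535 + \frac{1}{390654}} = \sqrt{\frac{208999891}{390654}} = \frac{\sqrt{9071849268746}}{130218}$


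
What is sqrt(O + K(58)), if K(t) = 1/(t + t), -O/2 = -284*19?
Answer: 3*sqrt(4033813)/58 ≈ 103.88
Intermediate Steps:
O = 10792 (O = -(-568)*19 = -2*(-5396) = 10792)
K(t) = 1/(2*t)
sqrt(O + K(58)) = sqrt(10792 + (1/2)/58) = sqrt(10792 + (1/2)*(1/58)) = sqrt(10792 + 1/116) = sqrt(1251873/116) = 3*sqrt(4033813)/58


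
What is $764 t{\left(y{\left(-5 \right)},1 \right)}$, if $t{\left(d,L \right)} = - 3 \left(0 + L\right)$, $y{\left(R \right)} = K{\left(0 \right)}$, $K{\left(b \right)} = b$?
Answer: $-2292$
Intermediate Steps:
$y{\left(R \right)} = 0$
$t{\left(d,L \right)} = - 3 L$
$764 t{\left(y{\left(-5 \right)},1 \right)} = 764 \left(\left(-3\right) 1\right) = 764 \left(-3\right) = -2292$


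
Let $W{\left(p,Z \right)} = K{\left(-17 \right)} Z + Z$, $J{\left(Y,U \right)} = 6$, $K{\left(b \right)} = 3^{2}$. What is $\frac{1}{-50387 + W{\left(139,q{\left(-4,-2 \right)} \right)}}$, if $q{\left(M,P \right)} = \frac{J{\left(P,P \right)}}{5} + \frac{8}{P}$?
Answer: $- \frac{1}{50415} \approx -1.9835 \cdot 10^{-5}$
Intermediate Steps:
$K{\left(b \right)} = 9$
$q{\left(M,P \right)} = \frac{6}{5} + \frac{8}{P}$
$W{\left(p,Z \right)} = 10 Z$ ($W{\left(p,Z \right)} = 9 Z + Z = 10 Z$)
$\frac{1}{-50387 + W{\left(139,q{\left(-4,-2 \right)} \right)}} = \frac{1}{-50387 + 10 \left(\frac{6}{5} + \frac{8}{-2}\right)} = \frac{1}{-50387 + 10 \left(\frac{6}{5} + 8 \left(- \frac{1}{2}\right)\right)} = \frac{1}{-50387 + 10 \left(\frac{6}{5} - 4\right)} = \frac{1}{-50387 + 10 \left(- \frac{14}{5}\right)} = \frac{1}{-50387 - 28} = \frac{1}{-50415} = - \frac{1}{50415}$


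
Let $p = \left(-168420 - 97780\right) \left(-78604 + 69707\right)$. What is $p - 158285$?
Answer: $2368223115$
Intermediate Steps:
$p = 2368381400$ ($p = \left(-266200\right) \left(-8897\right) = 2368381400$)
$p - 158285 = 2368381400 - 158285 = 2368223115$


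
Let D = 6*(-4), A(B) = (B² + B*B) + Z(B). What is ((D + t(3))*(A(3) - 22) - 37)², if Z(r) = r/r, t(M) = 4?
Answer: 529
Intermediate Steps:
Z(r) = 1
A(B) = 1 + 2*B² (A(B) = (B² + B*B) + 1 = (B² + B²) + 1 = 2*B² + 1 = 1 + 2*B²)
D = -24
((D + t(3))*(A(3) - 22) - 37)² = ((-24 + 4)*((1 + 2*3²) - 22) - 37)² = (-20*((1 + 2*9) - 22) - 37)² = (-20*((1 + 18) - 22) - 37)² = (-20*(19 - 22) - 37)² = (-20*(-3) - 37)² = (60 - 37)² = 23² = 529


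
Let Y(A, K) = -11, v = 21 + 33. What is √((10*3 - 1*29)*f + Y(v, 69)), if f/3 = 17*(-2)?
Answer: I*√113 ≈ 10.63*I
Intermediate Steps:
v = 54
f = -102 (f = 3*(17*(-2)) = 3*(-34) = -102)
√((10*3 - 1*29)*f + Y(v, 69)) = √((10*3 - 1*29)*(-102) - 11) = √((30 - 29)*(-102) - 11) = √(1*(-102) - 11) = √(-102 - 11) = √(-113) = I*√113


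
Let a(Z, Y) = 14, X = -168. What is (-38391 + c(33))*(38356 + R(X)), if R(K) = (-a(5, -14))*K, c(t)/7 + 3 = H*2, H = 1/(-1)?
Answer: -1564245608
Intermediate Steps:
H = -1 (H = 1*(-1) = -1)
c(t) = -35 (c(t) = -21 + 7*(-1*2) = -21 + 7*(-2) = -21 - 14 = -35)
R(K) = -14*K (R(K) = (-1*14)*K = -14*K)
(-38391 + c(33))*(38356 + R(X)) = (-38391 - 35)*(38356 - 14*(-168)) = -38426*(38356 + 2352) = -38426*40708 = -1564245608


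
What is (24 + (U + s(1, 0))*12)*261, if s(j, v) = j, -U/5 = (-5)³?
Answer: 1966896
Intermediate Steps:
U = 625 (U = -5*(-5)³ = -5*(-125) = 625)
(24 + (U + s(1, 0))*12)*261 = (24 + (625 + 1)*12)*261 = (24 + 626*12)*261 = (24 + 7512)*261 = 7536*261 = 1966896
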